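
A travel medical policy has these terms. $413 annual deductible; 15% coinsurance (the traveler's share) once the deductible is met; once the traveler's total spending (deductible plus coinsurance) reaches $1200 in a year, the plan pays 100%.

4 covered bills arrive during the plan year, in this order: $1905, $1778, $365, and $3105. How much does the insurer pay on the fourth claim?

Claim 1 ($1905): $413 to deductible, leaving $1492; coinsurance $1492 × 15% = $223.80. Traveler owes $636.80 (running OOP $636.80). Plan pays $1905 − $636.80 = $1268.20.
Claim 2 ($1778): 15% coinsurance on $1778 = $266.70. Traveler owes $266.70 (running OOP $903.50). Plan pays $1778 − $266.70 = $1511.30.
Claim 3 ($365): 15% coinsurance on $365 = $54.75. Cost to traveler: $54.75. OOP to date $958.25. Plan pays $365 − $54.75 = $310.25.
Claim 4 ($3105): deductible met; 15% of $3105 = $465.75. OOP would hit $1424 > $1200, so the cap limits the traveler to $1200 − $958.25 = $241.75. Plan pays $3105 − $241.75 = $2863.25.

$2863.25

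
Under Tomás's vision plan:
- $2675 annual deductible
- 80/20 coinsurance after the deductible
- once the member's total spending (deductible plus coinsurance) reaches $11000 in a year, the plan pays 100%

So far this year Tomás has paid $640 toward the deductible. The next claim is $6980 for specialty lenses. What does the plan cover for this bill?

Remaining deductible: $2675 − $640 = $2035.
That leaves $6980 − $2035 = $4945 for coinsurance.
Member's 20% share of $4945 is $989.
Member responsibility before any cap: $2035 + $989 = $3024.
Cumulative spending $640 + $3024 = $3664 stays under the $11000 maximum.
The insurer covers the remainder: $6980 − $3024 = $3956.

$3956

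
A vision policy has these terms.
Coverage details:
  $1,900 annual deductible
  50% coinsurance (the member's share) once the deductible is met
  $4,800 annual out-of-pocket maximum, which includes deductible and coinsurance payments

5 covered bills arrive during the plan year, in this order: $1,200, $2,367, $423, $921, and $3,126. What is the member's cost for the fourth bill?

$460.50

Bill 1, $1,200: entire amount goes to the deductible. Cost to member: $1,200. OOP to date $1,200.
Bill 2, $2,367: $700 to deductible, leaving $1,667; member's 50% is $833.50. Member owes $1,533.50 (running OOP $2,733.50).
Bill 3, $423: deductible already satisfied, so member's share is 50% × $423 = $211.50. Cost to member: $211.50. OOP to date $2,945.
Bill 4, $921: 50% coinsurance on $921 = $460.50. Member pays $460.50; OOP now $3,405.50.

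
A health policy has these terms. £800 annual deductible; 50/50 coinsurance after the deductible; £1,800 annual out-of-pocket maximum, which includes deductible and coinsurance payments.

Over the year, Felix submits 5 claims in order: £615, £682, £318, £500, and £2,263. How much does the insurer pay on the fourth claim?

Bill 1, £615: entire amount goes to the deductible. Cost to patient: £615. OOP to date £615. Insurer: £615 − £615 = £0.
Bill 2, £682: £185 to deductible, leaving £497; 50% of £497 = £248.50. Cost to patient: £433.50. OOP to date £1,048.50. Insurer: £682 − £433.50 = £248.50.
Bill 3, £318: deductible met; 50% of £318 = £159. Patient owes £159 (running OOP £1,207.50). Insurer: £318 − £159 = £159.
Bill 4, £500: deductible met; 50% of £500 = £250. Patient owes £250 (running OOP £1,457.50). Insurer: £500 − £250 = £250.

£250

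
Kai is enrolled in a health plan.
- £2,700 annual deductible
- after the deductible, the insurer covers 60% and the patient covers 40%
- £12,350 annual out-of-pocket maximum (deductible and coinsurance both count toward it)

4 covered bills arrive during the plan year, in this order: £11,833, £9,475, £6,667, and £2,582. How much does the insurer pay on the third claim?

Claim 1 (£11,833): deductible takes £2,700, £9,133 remains; coinsurance £9,133 × 40% = £3,653.20. Cost to patient: £6,353.20. OOP to date £6,353.20. Insurer: £11,833 − £6,353.20 = £5,479.80.
Claim 2 (£9,475): 40% coinsurance on £9,475 = £3,790. Patient pays £3,790; OOP now £10,143.20. Insurer: £9,475 − £3,790 = £5,685.
Claim 3 (£6,667): deductible met; 40% of £6,667 = £2,666.80. OOP would hit £12,810 > £12,350, so the cap limits the patient to £12,350 − £10,143.20 = £2,206.80. Plan pays £6,667 − £2,206.80 = £4,460.20.

£4,460.20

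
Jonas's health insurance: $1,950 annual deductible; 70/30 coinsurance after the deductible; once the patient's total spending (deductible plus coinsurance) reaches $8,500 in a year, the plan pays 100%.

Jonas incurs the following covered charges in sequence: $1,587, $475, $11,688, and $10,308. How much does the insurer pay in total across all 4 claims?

Claim 1 ($1,587): fully absorbed by the deductible. Patient pays $1,587; OOP now $1,587. Plan pays $1,587 − $1,587 = $0.
Claim 2 ($475): deductible takes $363, $112 remains; 30% of $112 = $33.60. Patient owes $396.60 (running OOP $1,983.60). Insurer: $475 − $396.60 = $78.40.
Claim 3 ($11,688): deductible already satisfied, so patient's share is 30% × $11,688 = $3,506.40. Patient owes $3,506.40 (running OOP $5,490). Insurer: $11,688 − $3,506.40 = $8,181.60.
Claim 4 ($10,308): deductible already satisfied, so patient's share is 30% × $10,308 = $3,092.40. Adding that to $5,490 gives $8,582.40, past the $8,500 cap; patient pays only $8,500 − $5,490 = $3,010. Plan pays $10,308 − $3,010 = $7,298.
Insurer total = bills − patient's total = $24,058 − $8,500 = $15,558.

$15,558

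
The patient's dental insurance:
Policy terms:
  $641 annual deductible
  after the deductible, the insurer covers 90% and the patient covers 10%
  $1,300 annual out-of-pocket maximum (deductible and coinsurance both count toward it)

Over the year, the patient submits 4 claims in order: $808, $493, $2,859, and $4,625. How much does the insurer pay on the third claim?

Claim 1 — $808: deductible takes $641, $167 remains; coinsurance $167 × 10% = $16.70. Cost to patient: $657.70. OOP to date $657.70. Insurer: $808 − $657.70 = $150.30.
Claim 2 — $493: deductible already satisfied, so patient's share is 10% × $493 = $49.30. Patient owes $49.30 (running OOP $707). Insurer: $493 − $49.30 = $443.70.
Claim 3 — $2,859: deductible already satisfied, so patient's share is 10% × $2,859 = $285.90. Patient owes $285.90 (running OOP $992.90). Insurer: $2,859 − $285.90 = $2,573.10.

$2,573.10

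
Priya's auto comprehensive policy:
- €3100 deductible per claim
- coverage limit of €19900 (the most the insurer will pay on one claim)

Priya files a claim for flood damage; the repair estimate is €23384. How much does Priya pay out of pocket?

Subtract the deductible: €23384 − €3100 = €20284.
€20284 exceeds the €19900 limit, so the insurer pays the limit: €19900.
Out of pocket: €23384 − €19900 = €3484.

€3484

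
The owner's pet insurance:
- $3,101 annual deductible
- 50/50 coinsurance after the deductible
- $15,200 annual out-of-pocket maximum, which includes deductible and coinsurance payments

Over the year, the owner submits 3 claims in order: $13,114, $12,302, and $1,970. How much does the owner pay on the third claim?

Claim 1 ($13,114): deductible takes $3,101, $10,013 remains; owner's 50% is $5,006.50. Owner owes $8,107.50 (running OOP $8,107.50).
Claim 2 ($12,302): deductible met; 50% of $12,302 = $6,151. Cost to owner: $6,151. OOP to date $14,258.50.
Claim 3 ($1,970): deductible already satisfied, so owner's share is 50% × $1,970 = $985. OOP would hit $15,243.50 > $15,200, so the cap limits the owner to $15,200 − $14,258.50 = $941.50.

$941.50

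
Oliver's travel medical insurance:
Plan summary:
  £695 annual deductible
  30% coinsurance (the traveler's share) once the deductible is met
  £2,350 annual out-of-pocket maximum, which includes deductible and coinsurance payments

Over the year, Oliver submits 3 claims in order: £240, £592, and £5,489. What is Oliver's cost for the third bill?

£1,613.90

#1 (£240): fully absorbed by the deductible. Traveler pays £240; OOP now £240.
#2 (£592): £455 to deductible, leaving £137; 30% of £137 = £41.10. Traveler owes £496.10 (running OOP £736.10).
#3 (£5,489): deductible already satisfied, so traveler's share is 30% × £5,489 = £1,646.70. That would push OOP to £2,382.80, over the £2,350 cap, so traveler pays £2,350 − £736.10 = £1,613.90.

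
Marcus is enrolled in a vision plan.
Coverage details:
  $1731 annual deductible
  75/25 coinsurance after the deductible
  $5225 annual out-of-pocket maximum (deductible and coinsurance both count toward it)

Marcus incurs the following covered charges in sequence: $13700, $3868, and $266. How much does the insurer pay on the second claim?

$3366.25

Bill 1, $13700: $1731 to deductible, leaving $11969; 25% of $11969 = $2992.25. Member owes $4723.25 (running OOP $4723.25). Insurer: $13700 − $4723.25 = $8976.75.
Bill 2, $3868: deductible met; 25% of $3868 = $967. OOP would hit $5690.25 > $5225, so the cap limits the member to $5225 − $4723.25 = $501.75. Plan pays $3868 − $501.75 = $3366.25.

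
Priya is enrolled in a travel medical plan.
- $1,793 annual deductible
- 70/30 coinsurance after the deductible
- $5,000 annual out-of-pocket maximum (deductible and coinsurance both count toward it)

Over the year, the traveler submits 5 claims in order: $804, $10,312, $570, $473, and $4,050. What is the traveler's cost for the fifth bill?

$97.20

Claim 1 ($804): entire amount goes to the deductible. Traveler owes $804 (running OOP $804).
Claim 2 ($10,312): $989 finishes the deductible; $9,323 goes to coinsurance; traveler's 30% is $2,796.90. Traveler owes $3,785.90 (running OOP $4,589.90).
Claim 3 ($570): 30% coinsurance on $570 = $171. Traveler owes $171 (running OOP $4,760.90).
Claim 4 ($473): deductible met; 30% of $473 = $141.90. Cost to traveler: $141.90. OOP to date $4,902.80.
Claim 5 ($4,050): 30% coinsurance on $4,050 = $1,215. OOP would hit $6,117.80 > $5,000, so the cap limits the traveler to $5,000 − $4,902.80 = $97.20.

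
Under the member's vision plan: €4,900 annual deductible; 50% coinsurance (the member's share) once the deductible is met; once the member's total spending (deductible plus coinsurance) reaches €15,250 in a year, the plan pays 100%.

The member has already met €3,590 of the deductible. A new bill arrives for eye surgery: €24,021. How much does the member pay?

€11,660

€3,590 of the €4,900 deductible is already met, leaving €1,310.
The remaining €22,711 (= €24,021 − €1,310) moves to coinsurance.
Coinsurance: €22,711 × 50% = €11,355.50.
That puts the member's cost at €1,310 + €11,355.50 = €12,665.50 before any cap.
That would bring total out-of-pocket to €16,255.50, past the €15,250 cap. The member is capped at €15,250 − €3,590 = €11,660 on this claim.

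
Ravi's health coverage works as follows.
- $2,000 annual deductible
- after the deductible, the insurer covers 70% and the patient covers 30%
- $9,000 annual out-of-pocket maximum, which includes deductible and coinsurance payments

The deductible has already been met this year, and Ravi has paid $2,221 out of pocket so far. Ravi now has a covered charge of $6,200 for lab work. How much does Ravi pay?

$1,860

With the deductible met, the entire $6,200 is subject to coinsurance.
30% of $6,200 = $1,860 falls to the patient.
Cumulative spending $2,221 + $1,860 = $4,081 stays under the $9,000 maximum.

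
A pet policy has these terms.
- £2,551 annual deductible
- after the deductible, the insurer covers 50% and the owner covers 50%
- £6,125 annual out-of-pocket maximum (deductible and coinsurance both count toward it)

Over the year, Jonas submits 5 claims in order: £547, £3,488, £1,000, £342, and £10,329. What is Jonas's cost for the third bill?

#1 (£547): fully absorbed by the deductible. Owner pays £547; OOP now £547.
#2 (£3,488): £2,004 to deductible, leaving £1,484; owner's 50% is £742. Owner owes £2,746 (running OOP £3,293).
#3 (£1,000): 50% coinsurance on £1,000 = £500. Owner pays £500; OOP now £3,793.

£500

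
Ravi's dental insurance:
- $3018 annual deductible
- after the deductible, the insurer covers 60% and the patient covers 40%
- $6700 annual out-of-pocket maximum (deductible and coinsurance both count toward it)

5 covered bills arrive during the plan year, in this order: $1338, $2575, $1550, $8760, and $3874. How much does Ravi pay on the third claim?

Bill 1, $1338: fully absorbed by the deductible. Patient pays $1338; OOP now $1338.
Bill 2, $2575: $1680 to deductible, leaving $895; 40% of $895 = $358. Patient pays $2038; OOP now $3376.
Bill 3, $1550: deductible met; 40% of $1550 = $620. Cost to patient: $620. OOP to date $3996.

$620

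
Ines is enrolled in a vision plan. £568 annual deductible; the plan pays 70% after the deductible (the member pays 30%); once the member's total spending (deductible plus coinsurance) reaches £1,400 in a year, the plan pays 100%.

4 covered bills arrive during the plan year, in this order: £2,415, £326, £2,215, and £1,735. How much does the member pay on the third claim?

£180.10

Claim 1 — £2,415: £568 finishes the deductible; £1,847 goes to coinsurance; 30% of £1,847 = £554.10. Cost to member: £1,122.10. OOP to date £1,122.10.
Claim 2 — £326: deductible met; 30% of £326 = £97.80. Member owes £97.80 (running OOP £1,219.90).
Claim 3 — £2,215: deductible already satisfied, so member's share is 30% × £2,215 = £664.50. OOP would hit £1,884.40 > £1,400, so the cap limits the member to £1,400 − £1,219.90 = £180.10.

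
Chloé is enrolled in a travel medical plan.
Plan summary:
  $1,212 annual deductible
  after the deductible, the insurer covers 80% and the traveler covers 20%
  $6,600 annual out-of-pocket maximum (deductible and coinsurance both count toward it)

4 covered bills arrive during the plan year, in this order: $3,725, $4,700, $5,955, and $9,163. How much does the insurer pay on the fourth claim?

$7,330.40

Claim 1 ($3,725): $1,212 to deductible, leaving $2,513; traveler's 20% is $502.60. Cost to traveler: $1,714.60. OOP to date $1,714.60. Plan pays $3,725 − $1,714.60 = $2,010.40.
Claim 2 ($4,700): 20% coinsurance on $4,700 = $940. Cost to traveler: $940. OOP to date $2,654.60. Plan pays $4,700 − $940 = $3,760.
Claim 3 ($5,955): deductible already satisfied, so traveler's share is 20% × $5,955 = $1,191. Traveler pays $1,191; OOP now $3,845.60. Insurer: $5,955 − $1,191 = $4,764.
Claim 4 ($9,163): 20% coinsurance on $9,163 = $1,832.60. Cost to traveler: $1,832.60. OOP to date $5,678.20. Insurer: $9,163 − $1,832.60 = $7,330.40.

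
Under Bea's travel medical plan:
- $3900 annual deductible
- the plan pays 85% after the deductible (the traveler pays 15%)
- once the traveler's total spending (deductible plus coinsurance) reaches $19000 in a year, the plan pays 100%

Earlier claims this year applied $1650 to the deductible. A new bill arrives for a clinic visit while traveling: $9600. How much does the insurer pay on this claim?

Deductible still to meet: $3900 − $1650 = $2250.
That leaves $9600 − $2250 = $7350 for coinsurance.
Coinsurance: $7350 × 15% = $1102.50.
Traveler responsibility before any cap: $2250 + $1102.50 = $3352.50.
Cumulative spending $1650 + $3352.50 = $5002.50 stays under the $19000 maximum.
Insurer pays the balance: $9600 − $3352.50 = $6247.50.

$6247.50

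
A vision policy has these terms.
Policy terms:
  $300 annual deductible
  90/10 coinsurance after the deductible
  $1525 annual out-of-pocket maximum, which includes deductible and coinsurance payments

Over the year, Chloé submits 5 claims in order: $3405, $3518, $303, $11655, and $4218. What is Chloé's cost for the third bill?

$30.30

#1 ($3405): deductible takes $300, $3105 remains; member's 10% is $310.50. Cost to member: $610.50. OOP to date $610.50.
#2 ($3518): deductible met; 10% of $3518 = $351.80. Member owes $351.80 (running OOP $962.30).
#3 ($303): 10% coinsurance on $303 = $30.30. Member owes $30.30 (running OOP $992.60).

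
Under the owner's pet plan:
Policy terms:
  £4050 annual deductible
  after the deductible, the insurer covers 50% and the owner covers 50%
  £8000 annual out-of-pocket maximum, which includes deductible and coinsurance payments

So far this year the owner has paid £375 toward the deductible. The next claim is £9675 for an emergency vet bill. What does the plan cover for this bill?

£3000

£375 of the £4050 deductible is already met, leaving £3675.
The remaining £6000 (= £9675 − £3675) moves to coinsurance.
50% of £6000 = £3000 falls to the owner.
Owner responsibility before any cap: £3675 + £3000 = £6675.
Total out-of-pocket so far would be £375 + £6675 = £7050, below the £8000 cap — no reduction.
Insurer pays the balance: £9675 − £6675 = £3000.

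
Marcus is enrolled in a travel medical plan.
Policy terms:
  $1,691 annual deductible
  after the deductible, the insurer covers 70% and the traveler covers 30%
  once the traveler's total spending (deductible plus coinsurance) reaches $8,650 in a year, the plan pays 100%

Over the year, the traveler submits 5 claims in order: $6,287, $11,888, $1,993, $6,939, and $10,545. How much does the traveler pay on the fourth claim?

$1,415.90

Claim 1 ($6,287): $1,691 finishes the deductible; $4,596 goes to coinsurance; 30% of $4,596 = $1,378.80. Cost to traveler: $3,069.80. OOP to date $3,069.80.
Claim 2 ($11,888): deductible already satisfied, so traveler's share is 30% × $11,888 = $3,566.40. Traveler pays $3,566.40; OOP now $6,636.20.
Claim 3 ($1,993): 30% coinsurance on $1,993 = $597.90. Traveler owes $597.90 (running OOP $7,234.10).
Claim 4 ($6,939): 30% coinsurance on $6,939 = $2,081.70. Adding that to $7,234.10 gives $9,315.80, past the $8,650 cap; traveler pays only $8,650 − $7,234.10 = $1,415.90.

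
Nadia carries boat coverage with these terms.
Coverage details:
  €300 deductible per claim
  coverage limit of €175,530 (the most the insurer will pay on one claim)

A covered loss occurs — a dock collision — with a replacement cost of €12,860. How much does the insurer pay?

€12,560

Less the €300 deductible: €12,860 − €300 = €12,560.
€12,560 ≤ €175,530, so the limit doesn't bind; insurer pays €12,560.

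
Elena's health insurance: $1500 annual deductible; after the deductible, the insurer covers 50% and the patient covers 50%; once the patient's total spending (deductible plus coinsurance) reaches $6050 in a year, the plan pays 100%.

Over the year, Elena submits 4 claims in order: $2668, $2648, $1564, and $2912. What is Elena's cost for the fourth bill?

$1456

#1 ($2668): deductible takes $1500, $1168 remains; coinsurance $1168 × 50% = $584. Patient owes $2084 (running OOP $2084).
#2 ($2648): deductible met; 50% of $2648 = $1324. Cost to patient: $1324. OOP to date $3408.
#3 ($1564): 50% coinsurance on $1564 = $782. Patient pays $782; OOP now $4190.
#4 ($2912): 50% coinsurance on $2912 = $1456. Patient pays $1456; OOP now $5646.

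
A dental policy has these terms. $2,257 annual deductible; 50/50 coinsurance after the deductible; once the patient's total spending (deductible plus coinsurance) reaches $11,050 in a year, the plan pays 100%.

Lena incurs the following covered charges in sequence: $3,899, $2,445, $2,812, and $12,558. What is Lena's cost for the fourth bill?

$5,343.50

Claim 1 ($3,899): $2,257 to deductible, leaving $1,642; 50% of $1,642 = $821. Patient owes $3,078 (running OOP $3,078).
Claim 2 ($2,445): deductible met; 50% of $2,445 = $1,222.50. Cost to patient: $1,222.50. OOP to date $4,300.50.
Claim 3 ($2,812): deductible already satisfied, so patient's share is 50% × $2,812 = $1,406. Patient pays $1,406; OOP now $5,706.50.
Claim 4 ($12,558): deductible already satisfied, so patient's share is 50% × $12,558 = $6,279. OOP would hit $11,985.50 > $11,050, so the cap limits the patient to $11,050 − $5,706.50 = $5,343.50.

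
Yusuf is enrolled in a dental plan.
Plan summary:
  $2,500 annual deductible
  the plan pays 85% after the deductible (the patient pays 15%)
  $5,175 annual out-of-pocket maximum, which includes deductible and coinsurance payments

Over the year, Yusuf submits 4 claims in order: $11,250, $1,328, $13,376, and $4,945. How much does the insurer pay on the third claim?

$12,212.70

Claim 1 ($11,250): deductible takes $2,500, $8,750 remains; coinsurance $8,750 × 15% = $1,312.50. Patient pays $3,812.50; OOP now $3,812.50. Plan pays $11,250 − $3,812.50 = $7,437.50.
Claim 2 ($1,328): deductible already satisfied, so patient's share is 15% × $1,328 = $199.20. Cost to patient: $199.20. OOP to date $4,011.70. Insurer: $1,328 − $199.20 = $1,128.80.
Claim 3 ($13,376): 15% coinsurance on $13,376 = $2,006.40. That would push OOP to $6,018.10, over the $5,175 cap, so patient pays $5,175 − $4,011.70 = $1,163.30. Insurer: $13,376 − $1,163.30 = $12,212.70.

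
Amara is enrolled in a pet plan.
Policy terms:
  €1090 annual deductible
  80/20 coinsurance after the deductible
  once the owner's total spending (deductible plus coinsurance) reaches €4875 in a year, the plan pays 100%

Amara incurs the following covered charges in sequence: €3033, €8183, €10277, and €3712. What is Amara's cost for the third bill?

€1759.80

Claim 1 (€3033): €1090 finishes the deductible; €1943 goes to coinsurance; 20% of €1943 = €388.60. Cost to owner: €1478.60. OOP to date €1478.60.
Claim 2 (€8183): 20% coinsurance on €8183 = €1636.60. Cost to owner: €1636.60. OOP to date €3115.20.
Claim 3 (€10277): 20% coinsurance on €10277 = €2055.40. That would push OOP to €5170.60, over the €4875 cap, so owner pays €4875 − €3115.20 = €1759.80.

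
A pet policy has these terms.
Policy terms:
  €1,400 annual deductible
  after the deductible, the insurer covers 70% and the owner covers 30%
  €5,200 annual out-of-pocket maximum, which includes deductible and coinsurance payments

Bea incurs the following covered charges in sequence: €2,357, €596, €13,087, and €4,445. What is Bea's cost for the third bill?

#1 (€2,357): €1,400 to deductible, leaving €957; owner's 30% is €287.10. Owner owes €1,687.10 (running OOP €1,687.10).
#2 (€596): deductible met; 30% of €596 = €178.80. Owner owes €178.80 (running OOP €1,865.90).
#3 (€13,087): 30% coinsurance on €13,087 = €3,926.10. OOP would hit €5,792 > €5,200, so the cap limits the owner to €5,200 − €1,865.90 = €3,334.10.

€3,334.10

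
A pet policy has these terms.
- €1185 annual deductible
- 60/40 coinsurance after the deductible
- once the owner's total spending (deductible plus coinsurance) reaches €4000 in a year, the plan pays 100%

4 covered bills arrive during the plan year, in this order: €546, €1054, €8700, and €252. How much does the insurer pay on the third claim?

€6051

Claim 1 — €546: all of it applies to the deductible. Cost to owner: €546. OOP to date €546. Insurer: €546 − €546 = €0.
Claim 2 — €1054: €639 finishes the deductible; €415 goes to coinsurance; 40% of €415 = €166. Owner pays €805; OOP now €1351. Insurer: €1054 − €805 = €249.
Claim 3 — €8700: deductible met; 40% of €8700 = €3480. OOP would hit €4831 > €4000, so the cap limits the owner to €4000 − €1351 = €2649. Plan pays €8700 − €2649 = €6051.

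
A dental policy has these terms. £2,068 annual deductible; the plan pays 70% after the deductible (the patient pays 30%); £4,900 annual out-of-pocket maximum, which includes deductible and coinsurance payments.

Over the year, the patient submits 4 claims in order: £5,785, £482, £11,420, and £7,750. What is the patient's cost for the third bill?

Claim 1 (£5,785): £2,068 to deductible, leaving £3,717; patient's 30% is £1,115.10. Cost to patient: £3,183.10. OOP to date £3,183.10.
Claim 2 (£482): deductible already satisfied, so patient's share is 30% × £482 = £144.60. Patient pays £144.60; OOP now £3,327.70.
Claim 3 (£11,420): deductible met; 30% of £11,420 = £3,426. OOP would hit £6,753.70 > £4,900, so the cap limits the patient to £4,900 − £3,327.70 = £1,572.30.

£1,572.30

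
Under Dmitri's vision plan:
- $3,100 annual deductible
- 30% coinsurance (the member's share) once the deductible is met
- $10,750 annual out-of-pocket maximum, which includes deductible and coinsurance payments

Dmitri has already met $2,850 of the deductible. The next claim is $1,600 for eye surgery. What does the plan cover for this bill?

$945

Deductible still to meet: $3,100 − $2,850 = $250.
The remaining $1,350 (= $1,600 − $250) moves to coinsurance.
30% of $1,350 = $405 falls to the member.
That puts the member's cost at $250 + $405 = $655 before any cap.
Cumulative spending $2,850 + $655 = $3,505 stays under the $10,750 maximum.
Insurer pays the balance: $1,600 − $655 = $945.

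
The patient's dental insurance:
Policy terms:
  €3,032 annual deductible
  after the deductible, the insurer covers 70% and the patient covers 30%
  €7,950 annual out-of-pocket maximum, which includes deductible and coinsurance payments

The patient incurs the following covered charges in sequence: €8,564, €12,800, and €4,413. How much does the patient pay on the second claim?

€3,258.40

Bill 1, €8,564: €3,032 to deductible, leaving €5,532; patient's 30% is €1,659.60. Patient owes €4,691.60 (running OOP €4,691.60).
Bill 2, €12,800: 30% coinsurance on €12,800 = €3,840. Adding that to €4,691.60 gives €8,531.60, past the €7,950 cap; patient pays only €7,950 − €4,691.60 = €3,258.40.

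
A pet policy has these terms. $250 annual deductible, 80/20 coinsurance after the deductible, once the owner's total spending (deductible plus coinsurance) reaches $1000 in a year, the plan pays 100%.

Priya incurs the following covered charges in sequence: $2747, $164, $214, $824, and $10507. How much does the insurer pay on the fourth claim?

$659.20

Bill 1, $2747: deductible takes $250, $2497 remains; 20% of $2497 = $499.40. Owner owes $749.40 (running OOP $749.40). Plan pays $2747 − $749.40 = $1997.60.
Bill 2, $164: deductible met; 20% of $164 = $32.80. Cost to owner: $32.80. OOP to date $782.20. Plan pays $164 − $32.80 = $131.20.
Bill 3, $214: 20% coinsurance on $214 = $42.80. Owner pays $42.80; OOP now $825. Insurer: $214 − $42.80 = $171.20.
Bill 4, $824: deductible already satisfied, so owner's share is 20% × $824 = $164.80. Owner owes $164.80 (running OOP $989.80). Plan pays $824 − $164.80 = $659.20.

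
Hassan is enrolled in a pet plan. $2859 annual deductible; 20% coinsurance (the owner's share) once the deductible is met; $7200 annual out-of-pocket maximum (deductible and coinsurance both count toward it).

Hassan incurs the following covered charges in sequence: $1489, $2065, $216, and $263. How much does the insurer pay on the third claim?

$172.80

#1 ($1489): all of it applies to the deductible. Owner owes $1489 (running OOP $1489). Plan pays $1489 − $1489 = $0.
#2 ($2065): $1370 finishes the deductible; $695 goes to coinsurance; owner's 20% is $139. Owner owes $1509 (running OOP $2998). Insurer: $2065 − $1509 = $556.
#3 ($216): 20% coinsurance on $216 = $43.20. Cost to owner: $43.20. OOP to date $3041.20. Insurer: $216 − $43.20 = $172.80.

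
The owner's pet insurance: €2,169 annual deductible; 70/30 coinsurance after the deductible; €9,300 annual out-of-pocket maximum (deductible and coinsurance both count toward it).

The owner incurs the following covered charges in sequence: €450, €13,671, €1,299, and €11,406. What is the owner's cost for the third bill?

€389.70

#1 (€450): all of it applies to the deductible. Cost to owner: €450. OOP to date €450.
#2 (€13,671): €1,719 to deductible, leaving €11,952; owner's 30% is €3,585.60. Cost to owner: €5,304.60. OOP to date €5,754.60.
#3 (€1,299): deductible met; 30% of €1,299 = €389.70. Owner owes €389.70 (running OOP €6,144.30).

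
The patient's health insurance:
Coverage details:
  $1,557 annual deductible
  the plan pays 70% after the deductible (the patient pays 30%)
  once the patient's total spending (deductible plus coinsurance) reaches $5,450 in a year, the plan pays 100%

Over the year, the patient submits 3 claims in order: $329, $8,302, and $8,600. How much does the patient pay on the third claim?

#1 ($329): fully absorbed by the deductible. Patient owes $329 (running OOP $329).
#2 ($8,302): deductible takes $1,228, $7,074 remains; patient's 30% is $2,122.20. Cost to patient: $3,350.20. OOP to date $3,679.20.
#3 ($8,600): deductible already satisfied, so patient's share is 30% × $8,600 = $2,580. Adding that to $3,679.20 gives $6,259.20, past the $5,450 cap; patient pays only $5,450 − $3,679.20 = $1,770.80.

$1,770.80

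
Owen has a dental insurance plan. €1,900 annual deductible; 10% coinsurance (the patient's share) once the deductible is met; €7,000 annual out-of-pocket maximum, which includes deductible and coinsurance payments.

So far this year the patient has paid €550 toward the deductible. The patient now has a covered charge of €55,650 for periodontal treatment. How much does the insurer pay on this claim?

€49,200

Deductible still to meet: €1,900 − €550 = €1,350.
That leaves €55,650 − €1,350 = €54,300 for coinsurance.
Coinsurance: €54,300 × 10% = €5,430.
Patient responsibility before any cap: €1,350 + €5,430 = €6,780.
That would bring total out-of-pocket to €7,330, past the €7,000 cap. The patient is capped at €7,000 − €550 = €6,450 on this claim.
Insurer pays the balance: €55,650 − €6,450 = €49,200.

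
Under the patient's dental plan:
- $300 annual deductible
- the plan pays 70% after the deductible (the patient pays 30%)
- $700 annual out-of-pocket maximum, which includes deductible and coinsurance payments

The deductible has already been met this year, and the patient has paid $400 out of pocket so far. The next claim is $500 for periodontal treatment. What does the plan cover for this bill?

The deductible is already satisfied, so the full bill goes to coinsurance.
30% of $500 = $150 falls to the patient.
Total out-of-pocket so far would be $400 + $150 = $550, below the $700 cap — no reduction.
The plan picks up $500 − $150 = $350.

$350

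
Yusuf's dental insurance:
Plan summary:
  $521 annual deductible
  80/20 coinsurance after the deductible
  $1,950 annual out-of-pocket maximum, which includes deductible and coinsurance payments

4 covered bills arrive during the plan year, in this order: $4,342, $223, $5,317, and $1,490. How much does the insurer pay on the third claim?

Claim 1 — $4,342: deductible takes $521, $3,821 remains; patient's 20% is $764.20. Patient pays $1,285.20; OOP now $1,285.20. Insurer: $4,342 − $1,285.20 = $3,056.80.
Claim 2 — $223: deductible met; 20% of $223 = $44.60. Cost to patient: $44.60. OOP to date $1,329.80. Insurer: $223 − $44.60 = $178.40.
Claim 3 — $5,317: 20% coinsurance on $5,317 = $1,063.40. Adding that to $1,329.80 gives $2,393.20, past the $1,950 cap; patient pays only $1,950 − $1,329.80 = $620.20. Plan pays $5,317 − $620.20 = $4,696.80.

$4,696.80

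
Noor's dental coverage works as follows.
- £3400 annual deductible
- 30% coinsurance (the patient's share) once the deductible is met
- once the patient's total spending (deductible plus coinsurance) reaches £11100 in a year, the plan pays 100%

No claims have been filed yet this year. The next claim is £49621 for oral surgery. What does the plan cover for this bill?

£38521

Deductible not yet touched, so the first £3400 of the bill goes to the deductible.
After the £3400 deductible portion, £49621 − £3400 = £46221 is subject to coinsurance.
30% of £46221 = £13866.30 falls to the patient.
That puts the patient's cost at £3400 + £13866.30 = £17266.30 before any cap.
That would bring total out-of-pocket to £17266.30, past the £11100 cap. The patient is capped at £11100 − £0 = £11100 on this claim.
The plan picks up £49621 − £11100 = £38521.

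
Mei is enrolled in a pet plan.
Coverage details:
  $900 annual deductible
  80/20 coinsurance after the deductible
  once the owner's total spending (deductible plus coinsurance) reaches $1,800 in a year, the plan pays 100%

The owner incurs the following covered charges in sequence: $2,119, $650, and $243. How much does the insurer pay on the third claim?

Bill 1, $2,119: $900 finishes the deductible; $1,219 goes to coinsurance; owner's 20% is $243.80. Owner owes $1,143.80 (running OOP $1,143.80). Plan pays $2,119 − $1,143.80 = $975.20.
Bill 2, $650: deductible already satisfied, so owner's share is 20% × $650 = $130. Owner pays $130; OOP now $1,273.80. Plan pays $650 − $130 = $520.
Bill 3, $243: deductible met; 20% of $243 = $48.60. Owner pays $48.60; OOP now $1,322.40. Insurer: $243 − $48.60 = $194.40.

$194.40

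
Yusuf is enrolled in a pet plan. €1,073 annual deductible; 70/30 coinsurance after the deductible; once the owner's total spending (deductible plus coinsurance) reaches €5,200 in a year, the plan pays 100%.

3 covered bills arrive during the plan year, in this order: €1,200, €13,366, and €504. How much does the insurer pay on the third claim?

Claim 1 (€1,200): €1,073 to deductible, leaving €127; 30% of €127 = €38.10. Cost to owner: €1,111.10. OOP to date €1,111.10. Plan pays €1,200 − €1,111.10 = €88.90.
Claim 2 (€13,366): 30% coinsurance on €13,366 = €4,009.80. Owner owes €4,009.80 (running OOP €5,120.90). Insurer: €13,366 − €4,009.80 = €9,356.20.
Claim 3 (€504): 30% coinsurance on €504 = €151.20. Adding that to €5,120.90 gives €5,272.10, past the €5,200 cap; owner pays only €5,200 − €5,120.90 = €79.10. Plan pays €504 − €79.10 = €424.90.

€424.90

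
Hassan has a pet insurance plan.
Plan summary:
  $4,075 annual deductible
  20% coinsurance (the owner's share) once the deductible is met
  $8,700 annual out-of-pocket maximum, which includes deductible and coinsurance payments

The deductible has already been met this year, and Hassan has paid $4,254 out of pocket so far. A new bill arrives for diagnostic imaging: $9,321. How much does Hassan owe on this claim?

$1,864.20

The deductible is already satisfied, so the full bill goes to coinsurance.
20% of $9,321 = $1,864.20 falls to the owner.
Total out-of-pocket so far would be $4,254 + $1,864.20 = $6,118.20, below the $8,700 cap — no reduction.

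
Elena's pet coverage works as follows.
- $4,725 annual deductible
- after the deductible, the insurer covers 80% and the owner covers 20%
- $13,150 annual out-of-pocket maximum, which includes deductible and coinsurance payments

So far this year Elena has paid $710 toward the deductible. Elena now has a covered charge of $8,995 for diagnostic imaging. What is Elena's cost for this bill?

$5,011

Remaining deductible: $4,725 − $710 = $4,015.
After the $4,015 deductible portion, $8,995 − $4,015 = $4,980 is subject to coinsurance.
20% of $4,980 = $996 falls to the owner.
That puts the owner's cost at $4,015 + $996 = $5,011 before any cap.
Year-to-date out-of-pocket becomes $710 + $5,011 = $5,721, still under the $13,150 maximum, so no cap applies.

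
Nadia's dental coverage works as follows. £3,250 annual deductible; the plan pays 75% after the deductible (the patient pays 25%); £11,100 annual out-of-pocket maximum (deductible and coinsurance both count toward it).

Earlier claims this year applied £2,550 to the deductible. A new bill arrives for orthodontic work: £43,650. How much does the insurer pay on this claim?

Remaining deductible: £3,250 − £2,550 = £700.
After the £700 deductible portion, £43,650 − £700 = £42,950 is subject to coinsurance.
25% of £42,950 = £10,737.50 falls to the patient.
Patient responsibility before any cap: £700 + £10,737.50 = £11,437.50.
Adding £11,437.50 to the £2,550 already spent would give £13,987.50, which exceeds the £11,100 cap; the patient pays just £11,100 − £2,550 = £8,550.
The insurer covers the remainder: £43,650 − £8,550 = £35,100.

£35,100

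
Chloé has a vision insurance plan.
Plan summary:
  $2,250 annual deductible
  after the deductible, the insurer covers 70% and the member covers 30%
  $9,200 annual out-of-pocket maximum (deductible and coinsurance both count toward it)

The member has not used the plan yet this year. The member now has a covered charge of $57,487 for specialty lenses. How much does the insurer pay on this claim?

$48,287

Deductible not yet touched, so the first $2,250 of the bill goes to the deductible.
The remaining $55,237 (= $57,487 − $2,250) moves to coinsurance.
30% of $55,237 = $16,571.10 falls to the member.
That puts the member's cost at $2,250 + $16,571.10 = $18,821.10 before any cap.
Adding $18,821.10 to the $0 already spent would give $18,821.10, which exceeds the $9,200 cap; the member pays just $9,200 − $0 = $9,200.
The plan picks up $57,487 − $9,200 = $48,287.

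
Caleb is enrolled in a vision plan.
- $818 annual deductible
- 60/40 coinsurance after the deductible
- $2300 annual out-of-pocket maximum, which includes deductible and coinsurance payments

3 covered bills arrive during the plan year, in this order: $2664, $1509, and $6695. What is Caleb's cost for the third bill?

$140

Claim 1 — $2664: deductible takes $818, $1846 remains; coinsurance $1846 × 40% = $738.40. Member pays $1556.40; OOP now $1556.40.
Claim 2 — $1509: deductible met; 40% of $1509 = $603.60. Cost to member: $603.60. OOP to date $2160.
Claim 3 — $6695: deductible met; 40% of $6695 = $2678. Adding that to $2160 gives $4838, past the $2300 cap; member pays only $2300 − $2160 = $140.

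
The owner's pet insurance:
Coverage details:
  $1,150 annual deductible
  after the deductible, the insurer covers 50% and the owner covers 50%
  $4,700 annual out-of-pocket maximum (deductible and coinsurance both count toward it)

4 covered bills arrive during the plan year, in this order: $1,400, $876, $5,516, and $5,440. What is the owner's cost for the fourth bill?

$229

Bill 1, $1,400: $1,150 finishes the deductible; $250 goes to coinsurance; owner's 50% is $125. Owner pays $1,275; OOP now $1,275.
Bill 2, $876: deductible already satisfied, so owner's share is 50% × $876 = $438. Owner owes $438 (running OOP $1,713).
Bill 3, $5,516: deductible already satisfied, so owner's share is 50% × $5,516 = $2,758. Cost to owner: $2,758. OOP to date $4,471.
Bill 4, $5,440: 50% coinsurance on $5,440 = $2,720. That would push OOP to $7,191, over the $4,700 cap, so owner pays $4,700 − $4,471 = $229.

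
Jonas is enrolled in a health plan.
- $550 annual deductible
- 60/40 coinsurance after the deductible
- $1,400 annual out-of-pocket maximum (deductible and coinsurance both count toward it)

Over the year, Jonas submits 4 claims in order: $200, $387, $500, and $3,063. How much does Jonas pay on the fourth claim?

Claim 1 — $200: entire amount goes to the deductible. Cost to patient: $200. OOP to date $200.
Claim 2 — $387: $350 to deductible, leaving $37; patient's 40% is $14.80. Cost to patient: $364.80. OOP to date $564.80.
Claim 3 — $500: 40% coinsurance on $500 = $200. Patient pays $200; OOP now $764.80.
Claim 4 — $3,063: deductible already satisfied, so patient's share is 40% × $3,063 = $1,225.20. OOP would hit $1,990 > $1,400, so the cap limits the patient to $1,400 − $764.80 = $635.20.

$635.20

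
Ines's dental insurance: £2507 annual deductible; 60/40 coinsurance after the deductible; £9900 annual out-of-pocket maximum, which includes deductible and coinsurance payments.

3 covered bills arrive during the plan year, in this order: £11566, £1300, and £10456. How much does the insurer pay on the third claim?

Bill 1, £11566: deductible takes £2507, £9059 remains; coinsurance £9059 × 40% = £3623.60. Patient pays £6130.60; OOP now £6130.60. Insurer: £11566 − £6130.60 = £5435.40.
Bill 2, £1300: deductible met; 40% of £1300 = £520. Patient owes £520 (running OOP £6650.60). Insurer: £1300 − £520 = £780.
Bill 3, £10456: 40% coinsurance on £10456 = £4182.40. That would push OOP to £10833, over the £9900 cap, so patient pays £9900 − £6650.60 = £3249.40. Plan pays £10456 − £3249.40 = £7206.60.

£7206.60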